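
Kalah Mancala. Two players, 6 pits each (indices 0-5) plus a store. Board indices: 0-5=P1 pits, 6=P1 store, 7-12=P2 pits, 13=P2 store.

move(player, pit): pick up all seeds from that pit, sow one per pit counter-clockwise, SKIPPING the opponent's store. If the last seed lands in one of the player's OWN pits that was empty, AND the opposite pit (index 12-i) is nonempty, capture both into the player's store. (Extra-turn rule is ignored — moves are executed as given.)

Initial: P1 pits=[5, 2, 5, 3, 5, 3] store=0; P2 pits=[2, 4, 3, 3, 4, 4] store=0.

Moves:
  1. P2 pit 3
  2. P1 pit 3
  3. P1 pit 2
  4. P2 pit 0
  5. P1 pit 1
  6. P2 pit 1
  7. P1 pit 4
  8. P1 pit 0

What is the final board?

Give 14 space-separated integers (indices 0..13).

Answer: 0 1 2 3 1 7 3 1 1 6 3 7 6 2

Derivation:
Move 1: P2 pit3 -> P1=[5,2,5,3,5,3](0) P2=[2,4,3,0,5,5](1)
Move 2: P1 pit3 -> P1=[5,2,5,0,6,4](1) P2=[2,4,3,0,5,5](1)
Move 3: P1 pit2 -> P1=[5,2,0,1,7,5](2) P2=[3,4,3,0,5,5](1)
Move 4: P2 pit0 -> P1=[5,2,0,1,7,5](2) P2=[0,5,4,1,5,5](1)
Move 5: P1 pit1 -> P1=[5,0,1,2,7,5](2) P2=[0,5,4,1,5,5](1)
Move 6: P2 pit1 -> P1=[5,0,1,2,7,5](2) P2=[0,0,5,2,6,6](2)
Move 7: P1 pit4 -> P1=[5,0,1,2,0,6](3) P2=[1,1,6,3,7,6](2)
Move 8: P1 pit0 -> P1=[0,1,2,3,1,7](3) P2=[1,1,6,3,7,6](2)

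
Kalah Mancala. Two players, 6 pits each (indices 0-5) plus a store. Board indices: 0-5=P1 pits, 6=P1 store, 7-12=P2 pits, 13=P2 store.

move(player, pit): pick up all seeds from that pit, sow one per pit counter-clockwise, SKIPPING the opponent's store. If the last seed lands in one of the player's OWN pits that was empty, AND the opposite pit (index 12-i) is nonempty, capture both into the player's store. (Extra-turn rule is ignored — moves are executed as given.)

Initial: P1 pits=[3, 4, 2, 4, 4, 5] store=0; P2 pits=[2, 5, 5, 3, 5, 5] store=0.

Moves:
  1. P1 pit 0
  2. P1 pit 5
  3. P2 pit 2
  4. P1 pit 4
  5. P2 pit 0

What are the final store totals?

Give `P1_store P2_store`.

Move 1: P1 pit0 -> P1=[0,5,3,5,4,5](0) P2=[2,5,5,3,5,5](0)
Move 2: P1 pit5 -> P1=[0,5,3,5,4,0](1) P2=[3,6,6,4,5,5](0)
Move 3: P2 pit2 -> P1=[1,6,3,5,4,0](1) P2=[3,6,0,5,6,6](1)
Move 4: P1 pit4 -> P1=[1,6,3,5,0,1](2) P2=[4,7,0,5,6,6](1)
Move 5: P2 pit0 -> P1=[1,6,3,5,0,1](2) P2=[0,8,1,6,7,6](1)

Answer: 2 1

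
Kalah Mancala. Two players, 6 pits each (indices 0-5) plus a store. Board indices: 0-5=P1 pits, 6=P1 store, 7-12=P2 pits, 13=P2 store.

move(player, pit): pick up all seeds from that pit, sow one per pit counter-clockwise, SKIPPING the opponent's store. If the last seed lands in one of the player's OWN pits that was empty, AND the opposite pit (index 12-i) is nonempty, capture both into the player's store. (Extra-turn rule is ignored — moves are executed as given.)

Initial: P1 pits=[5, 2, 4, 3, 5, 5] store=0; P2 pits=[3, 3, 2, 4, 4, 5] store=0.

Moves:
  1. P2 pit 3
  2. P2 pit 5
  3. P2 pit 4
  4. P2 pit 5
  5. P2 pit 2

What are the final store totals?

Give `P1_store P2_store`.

Answer: 0 9

Derivation:
Move 1: P2 pit3 -> P1=[6,2,4,3,5,5](0) P2=[3,3,2,0,5,6](1)
Move 2: P2 pit5 -> P1=[7,3,5,4,6,5](0) P2=[3,3,2,0,5,0](2)
Move 3: P2 pit4 -> P1=[8,4,6,4,6,5](0) P2=[3,3,2,0,0,1](3)
Move 4: P2 pit5 -> P1=[8,4,6,4,6,5](0) P2=[3,3,2,0,0,0](4)
Move 5: P2 pit2 -> P1=[8,0,6,4,6,5](0) P2=[3,3,0,1,0,0](9)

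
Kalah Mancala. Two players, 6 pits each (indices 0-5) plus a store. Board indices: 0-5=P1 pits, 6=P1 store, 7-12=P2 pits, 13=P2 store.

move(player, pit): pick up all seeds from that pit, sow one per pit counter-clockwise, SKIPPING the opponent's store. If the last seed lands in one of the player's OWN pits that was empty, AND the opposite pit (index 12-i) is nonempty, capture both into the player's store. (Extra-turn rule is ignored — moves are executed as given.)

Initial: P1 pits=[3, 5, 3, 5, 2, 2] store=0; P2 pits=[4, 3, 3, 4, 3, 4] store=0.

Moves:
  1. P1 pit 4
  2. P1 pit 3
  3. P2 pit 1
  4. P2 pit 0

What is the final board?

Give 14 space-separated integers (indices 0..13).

Answer: 3 5 3 0 1 4 2 0 1 5 6 5 6 0

Derivation:
Move 1: P1 pit4 -> P1=[3,5,3,5,0,3](1) P2=[4,3,3,4,3,4](0)
Move 2: P1 pit3 -> P1=[3,5,3,0,1,4](2) P2=[5,4,3,4,3,4](0)
Move 3: P2 pit1 -> P1=[3,5,3,0,1,4](2) P2=[5,0,4,5,4,5](0)
Move 4: P2 pit0 -> P1=[3,5,3,0,1,4](2) P2=[0,1,5,6,5,6](0)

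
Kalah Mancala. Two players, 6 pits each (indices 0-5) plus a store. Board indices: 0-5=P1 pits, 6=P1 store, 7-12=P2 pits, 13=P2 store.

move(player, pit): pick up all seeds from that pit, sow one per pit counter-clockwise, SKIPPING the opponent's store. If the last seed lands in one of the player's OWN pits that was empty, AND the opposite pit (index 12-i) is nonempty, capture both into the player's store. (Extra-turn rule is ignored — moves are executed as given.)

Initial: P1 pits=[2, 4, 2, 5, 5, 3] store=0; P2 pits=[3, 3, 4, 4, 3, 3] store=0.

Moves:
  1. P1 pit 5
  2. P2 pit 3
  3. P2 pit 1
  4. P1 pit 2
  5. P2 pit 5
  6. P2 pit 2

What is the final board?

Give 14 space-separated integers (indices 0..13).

Move 1: P1 pit5 -> P1=[2,4,2,5,5,0](1) P2=[4,4,4,4,3,3](0)
Move 2: P2 pit3 -> P1=[3,4,2,5,5,0](1) P2=[4,4,4,0,4,4](1)
Move 3: P2 pit1 -> P1=[3,4,2,5,5,0](1) P2=[4,0,5,1,5,5](1)
Move 4: P1 pit2 -> P1=[3,4,0,6,6,0](1) P2=[4,0,5,1,5,5](1)
Move 5: P2 pit5 -> P1=[4,5,1,7,6,0](1) P2=[4,0,5,1,5,0](2)
Move 6: P2 pit2 -> P1=[5,5,1,7,6,0](1) P2=[4,0,0,2,6,1](3)

Answer: 5 5 1 7 6 0 1 4 0 0 2 6 1 3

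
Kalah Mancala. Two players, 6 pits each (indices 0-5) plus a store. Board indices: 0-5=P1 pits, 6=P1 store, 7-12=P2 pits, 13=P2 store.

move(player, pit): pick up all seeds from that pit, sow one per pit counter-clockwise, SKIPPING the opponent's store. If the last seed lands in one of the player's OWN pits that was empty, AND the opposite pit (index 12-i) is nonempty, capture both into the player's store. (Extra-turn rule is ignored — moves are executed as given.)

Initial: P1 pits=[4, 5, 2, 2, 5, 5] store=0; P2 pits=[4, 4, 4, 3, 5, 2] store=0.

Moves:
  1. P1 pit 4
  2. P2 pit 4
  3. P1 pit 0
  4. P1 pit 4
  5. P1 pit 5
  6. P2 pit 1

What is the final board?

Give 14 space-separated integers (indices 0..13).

Move 1: P1 pit4 -> P1=[4,5,2,2,0,6](1) P2=[5,5,5,3,5,2](0)
Move 2: P2 pit4 -> P1=[5,6,3,2,0,6](1) P2=[5,5,5,3,0,3](1)
Move 3: P1 pit0 -> P1=[0,7,4,3,1,7](1) P2=[5,5,5,3,0,3](1)
Move 4: P1 pit4 -> P1=[0,7,4,3,0,8](1) P2=[5,5,5,3,0,3](1)
Move 5: P1 pit5 -> P1=[0,7,4,3,0,0](7) P2=[6,6,6,4,1,0](1)
Move 6: P2 pit1 -> P1=[1,7,4,3,0,0](7) P2=[6,0,7,5,2,1](2)

Answer: 1 7 4 3 0 0 7 6 0 7 5 2 1 2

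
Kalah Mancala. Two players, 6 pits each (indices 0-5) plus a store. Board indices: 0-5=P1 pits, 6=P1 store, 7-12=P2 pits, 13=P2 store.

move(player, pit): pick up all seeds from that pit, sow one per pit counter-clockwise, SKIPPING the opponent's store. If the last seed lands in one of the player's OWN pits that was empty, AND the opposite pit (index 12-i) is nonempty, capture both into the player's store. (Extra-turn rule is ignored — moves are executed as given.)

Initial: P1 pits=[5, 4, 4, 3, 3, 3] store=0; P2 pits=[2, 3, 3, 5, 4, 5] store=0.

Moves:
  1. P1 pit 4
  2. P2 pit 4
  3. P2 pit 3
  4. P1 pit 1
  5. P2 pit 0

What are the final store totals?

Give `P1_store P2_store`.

Answer: 2 2

Derivation:
Move 1: P1 pit4 -> P1=[5,4,4,3,0,4](1) P2=[3,3,3,5,4,5](0)
Move 2: P2 pit4 -> P1=[6,5,4,3,0,4](1) P2=[3,3,3,5,0,6](1)
Move 3: P2 pit3 -> P1=[7,6,4,3,0,4](1) P2=[3,3,3,0,1,7](2)
Move 4: P1 pit1 -> P1=[7,0,5,4,1,5](2) P2=[4,3,3,0,1,7](2)
Move 5: P2 pit0 -> P1=[7,0,5,4,1,5](2) P2=[0,4,4,1,2,7](2)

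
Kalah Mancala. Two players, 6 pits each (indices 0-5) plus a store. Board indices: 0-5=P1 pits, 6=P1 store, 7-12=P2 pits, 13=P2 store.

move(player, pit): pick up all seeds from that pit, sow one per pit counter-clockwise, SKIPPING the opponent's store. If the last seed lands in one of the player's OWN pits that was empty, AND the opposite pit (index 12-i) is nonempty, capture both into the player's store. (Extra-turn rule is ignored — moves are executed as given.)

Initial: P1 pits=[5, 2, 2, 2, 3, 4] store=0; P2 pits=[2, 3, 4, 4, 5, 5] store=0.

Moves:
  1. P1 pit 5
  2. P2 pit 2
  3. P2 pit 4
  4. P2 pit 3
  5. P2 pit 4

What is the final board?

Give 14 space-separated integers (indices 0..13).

Answer: 8 4 3 3 3 0 1 3 4 0 0 0 9 3

Derivation:
Move 1: P1 pit5 -> P1=[5,2,2,2,3,0](1) P2=[3,4,5,4,5,5](0)
Move 2: P2 pit2 -> P1=[6,2,2,2,3,0](1) P2=[3,4,0,5,6,6](1)
Move 3: P2 pit4 -> P1=[7,3,3,3,3,0](1) P2=[3,4,0,5,0,7](2)
Move 4: P2 pit3 -> P1=[8,4,3,3,3,0](1) P2=[3,4,0,0,1,8](3)
Move 5: P2 pit4 -> P1=[8,4,3,3,3,0](1) P2=[3,4,0,0,0,9](3)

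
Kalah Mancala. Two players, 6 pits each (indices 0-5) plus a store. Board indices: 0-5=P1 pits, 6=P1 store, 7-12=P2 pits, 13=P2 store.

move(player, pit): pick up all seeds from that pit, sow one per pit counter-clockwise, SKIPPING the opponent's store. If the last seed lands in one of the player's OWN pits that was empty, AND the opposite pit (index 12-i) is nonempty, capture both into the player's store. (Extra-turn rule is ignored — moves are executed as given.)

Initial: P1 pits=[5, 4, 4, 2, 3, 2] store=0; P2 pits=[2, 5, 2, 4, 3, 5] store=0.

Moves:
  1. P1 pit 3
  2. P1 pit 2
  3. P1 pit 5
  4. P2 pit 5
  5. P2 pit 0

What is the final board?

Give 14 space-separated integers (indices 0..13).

Move 1: P1 pit3 -> P1=[5,4,4,0,4,3](0) P2=[2,5,2,4,3,5](0)
Move 2: P1 pit2 -> P1=[5,4,0,1,5,4](1) P2=[2,5,2,4,3,5](0)
Move 3: P1 pit5 -> P1=[5,4,0,1,5,0](2) P2=[3,6,3,4,3,5](0)
Move 4: P2 pit5 -> P1=[6,5,1,2,5,0](2) P2=[3,6,3,4,3,0](1)
Move 5: P2 pit0 -> P1=[6,5,1,2,5,0](2) P2=[0,7,4,5,3,0](1)

Answer: 6 5 1 2 5 0 2 0 7 4 5 3 0 1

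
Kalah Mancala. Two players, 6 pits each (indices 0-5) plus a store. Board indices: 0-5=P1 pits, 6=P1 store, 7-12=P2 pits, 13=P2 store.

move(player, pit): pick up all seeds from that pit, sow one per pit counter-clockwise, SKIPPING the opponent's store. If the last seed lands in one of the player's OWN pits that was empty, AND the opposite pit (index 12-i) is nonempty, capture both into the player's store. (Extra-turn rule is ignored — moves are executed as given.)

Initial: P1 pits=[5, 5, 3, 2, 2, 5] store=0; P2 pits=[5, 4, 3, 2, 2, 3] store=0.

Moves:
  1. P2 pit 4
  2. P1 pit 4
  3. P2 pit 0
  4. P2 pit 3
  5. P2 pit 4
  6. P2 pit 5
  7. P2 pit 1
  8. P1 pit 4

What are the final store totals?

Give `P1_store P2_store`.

Answer: 1 5

Derivation:
Move 1: P2 pit4 -> P1=[5,5,3,2,2,5](0) P2=[5,4,3,2,0,4](1)
Move 2: P1 pit4 -> P1=[5,5,3,2,0,6](1) P2=[5,4,3,2,0,4](1)
Move 3: P2 pit0 -> P1=[5,5,3,2,0,6](1) P2=[0,5,4,3,1,5](1)
Move 4: P2 pit3 -> P1=[5,5,3,2,0,6](1) P2=[0,5,4,0,2,6](2)
Move 5: P2 pit4 -> P1=[5,5,3,2,0,6](1) P2=[0,5,4,0,0,7](3)
Move 6: P2 pit5 -> P1=[6,6,4,3,1,7](1) P2=[0,5,4,0,0,0](4)
Move 7: P2 pit1 -> P1=[6,6,4,3,1,7](1) P2=[0,0,5,1,1,1](5)
Move 8: P1 pit4 -> P1=[6,6,4,3,0,8](1) P2=[0,0,5,1,1,1](5)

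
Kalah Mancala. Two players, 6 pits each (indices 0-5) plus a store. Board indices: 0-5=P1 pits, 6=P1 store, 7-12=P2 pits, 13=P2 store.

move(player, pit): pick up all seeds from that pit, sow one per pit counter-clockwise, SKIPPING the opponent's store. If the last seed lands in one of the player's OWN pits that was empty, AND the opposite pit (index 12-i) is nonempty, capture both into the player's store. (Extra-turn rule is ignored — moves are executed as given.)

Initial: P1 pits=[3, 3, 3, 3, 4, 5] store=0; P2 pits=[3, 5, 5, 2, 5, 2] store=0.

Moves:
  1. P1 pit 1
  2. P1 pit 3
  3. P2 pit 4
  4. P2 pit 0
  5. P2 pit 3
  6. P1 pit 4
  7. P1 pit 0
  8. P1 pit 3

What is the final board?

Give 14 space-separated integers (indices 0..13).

Move 1: P1 pit1 -> P1=[3,0,4,4,5,5](0) P2=[3,5,5,2,5,2](0)
Move 2: P1 pit3 -> P1=[3,0,4,0,6,6](1) P2=[4,5,5,2,5,2](0)
Move 3: P2 pit4 -> P1=[4,1,5,0,6,6](1) P2=[4,5,5,2,0,3](1)
Move 4: P2 pit0 -> P1=[4,0,5,0,6,6](1) P2=[0,6,6,3,0,3](3)
Move 5: P2 pit3 -> P1=[4,0,5,0,6,6](1) P2=[0,6,6,0,1,4](4)
Move 6: P1 pit4 -> P1=[4,0,5,0,0,7](2) P2=[1,7,7,1,1,4](4)
Move 7: P1 pit0 -> P1=[0,1,6,1,0,7](10) P2=[1,0,7,1,1,4](4)
Move 8: P1 pit3 -> P1=[0,1,6,0,1,7](10) P2=[1,0,7,1,1,4](4)

Answer: 0 1 6 0 1 7 10 1 0 7 1 1 4 4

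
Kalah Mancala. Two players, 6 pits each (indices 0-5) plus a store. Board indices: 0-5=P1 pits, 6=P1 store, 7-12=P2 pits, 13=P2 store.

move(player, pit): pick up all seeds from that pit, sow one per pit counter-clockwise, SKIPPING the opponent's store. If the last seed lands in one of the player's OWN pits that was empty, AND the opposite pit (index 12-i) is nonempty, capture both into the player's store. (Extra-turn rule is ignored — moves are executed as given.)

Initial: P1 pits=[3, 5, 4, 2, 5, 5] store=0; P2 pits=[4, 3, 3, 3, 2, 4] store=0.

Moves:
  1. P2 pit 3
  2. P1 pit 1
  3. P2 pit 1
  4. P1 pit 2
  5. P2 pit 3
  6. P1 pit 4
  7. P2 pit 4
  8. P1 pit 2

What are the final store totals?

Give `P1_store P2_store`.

Move 1: P2 pit3 -> P1=[3,5,4,2,5,5](0) P2=[4,3,3,0,3,5](1)
Move 2: P1 pit1 -> P1=[3,0,5,3,6,6](1) P2=[4,3,3,0,3,5](1)
Move 3: P2 pit1 -> P1=[3,0,5,3,6,6](1) P2=[4,0,4,1,4,5](1)
Move 4: P1 pit2 -> P1=[3,0,0,4,7,7](2) P2=[5,0,4,1,4,5](1)
Move 5: P2 pit3 -> P1=[3,0,0,4,7,7](2) P2=[5,0,4,0,5,5](1)
Move 6: P1 pit4 -> P1=[3,0,0,4,0,8](3) P2=[6,1,5,1,6,5](1)
Move 7: P2 pit4 -> P1=[4,1,1,5,0,8](3) P2=[6,1,5,1,0,6](2)
Move 8: P1 pit2 -> P1=[4,1,0,6,0,8](3) P2=[6,1,5,1,0,6](2)

Answer: 3 2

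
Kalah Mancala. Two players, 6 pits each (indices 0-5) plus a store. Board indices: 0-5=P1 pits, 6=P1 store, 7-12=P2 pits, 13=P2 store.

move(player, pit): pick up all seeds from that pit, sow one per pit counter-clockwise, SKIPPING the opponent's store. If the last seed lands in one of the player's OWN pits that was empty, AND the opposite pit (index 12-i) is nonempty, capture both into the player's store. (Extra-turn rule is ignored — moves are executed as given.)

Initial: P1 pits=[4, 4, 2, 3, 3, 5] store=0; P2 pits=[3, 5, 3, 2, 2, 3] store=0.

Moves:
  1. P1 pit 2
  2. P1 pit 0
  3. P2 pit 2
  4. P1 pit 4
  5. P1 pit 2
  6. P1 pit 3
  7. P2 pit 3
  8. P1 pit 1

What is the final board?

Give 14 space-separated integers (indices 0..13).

Answer: 0 0 1 1 2 8 3 5 7 2 0 4 5 1

Derivation:
Move 1: P1 pit2 -> P1=[4,4,0,4,4,5](0) P2=[3,5,3,2,2,3](0)
Move 2: P1 pit0 -> P1=[0,5,1,5,5,5](0) P2=[3,5,3,2,2,3](0)
Move 3: P2 pit2 -> P1=[0,5,1,5,5,5](0) P2=[3,5,0,3,3,4](0)
Move 4: P1 pit4 -> P1=[0,5,1,5,0,6](1) P2=[4,6,1,3,3,4](0)
Move 5: P1 pit2 -> P1=[0,5,0,6,0,6](1) P2=[4,6,1,3,3,4](0)
Move 6: P1 pit3 -> P1=[0,5,0,0,1,7](2) P2=[5,7,2,3,3,4](0)
Move 7: P2 pit3 -> P1=[0,5,0,0,1,7](2) P2=[5,7,2,0,4,5](1)
Move 8: P1 pit1 -> P1=[0,0,1,1,2,8](3) P2=[5,7,2,0,4,5](1)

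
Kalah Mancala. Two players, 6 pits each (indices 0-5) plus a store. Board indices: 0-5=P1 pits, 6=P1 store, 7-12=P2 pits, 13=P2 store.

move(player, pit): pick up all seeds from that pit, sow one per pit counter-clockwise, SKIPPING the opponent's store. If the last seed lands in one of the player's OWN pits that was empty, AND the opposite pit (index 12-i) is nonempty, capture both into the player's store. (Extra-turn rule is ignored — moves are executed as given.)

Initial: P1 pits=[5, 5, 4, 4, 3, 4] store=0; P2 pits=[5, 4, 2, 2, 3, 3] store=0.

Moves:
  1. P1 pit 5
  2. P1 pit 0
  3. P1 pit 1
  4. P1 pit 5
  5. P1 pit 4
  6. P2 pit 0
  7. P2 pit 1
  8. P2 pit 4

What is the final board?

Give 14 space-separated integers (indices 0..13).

Move 1: P1 pit5 -> P1=[5,5,4,4,3,0](1) P2=[6,5,3,2,3,3](0)
Move 2: P1 pit0 -> P1=[0,6,5,5,4,0](8) P2=[0,5,3,2,3,3](0)
Move 3: P1 pit1 -> P1=[0,0,6,6,5,1](9) P2=[1,5,3,2,3,3](0)
Move 4: P1 pit5 -> P1=[0,0,6,6,5,0](10) P2=[1,5,3,2,3,3](0)
Move 5: P1 pit4 -> P1=[0,0,6,6,0,1](11) P2=[2,6,4,2,3,3](0)
Move 6: P2 pit0 -> P1=[0,0,6,6,0,1](11) P2=[0,7,5,2,3,3](0)
Move 7: P2 pit1 -> P1=[1,1,6,6,0,1](11) P2=[0,0,6,3,4,4](1)
Move 8: P2 pit4 -> P1=[2,2,6,6,0,1](11) P2=[0,0,6,3,0,5](2)

Answer: 2 2 6 6 0 1 11 0 0 6 3 0 5 2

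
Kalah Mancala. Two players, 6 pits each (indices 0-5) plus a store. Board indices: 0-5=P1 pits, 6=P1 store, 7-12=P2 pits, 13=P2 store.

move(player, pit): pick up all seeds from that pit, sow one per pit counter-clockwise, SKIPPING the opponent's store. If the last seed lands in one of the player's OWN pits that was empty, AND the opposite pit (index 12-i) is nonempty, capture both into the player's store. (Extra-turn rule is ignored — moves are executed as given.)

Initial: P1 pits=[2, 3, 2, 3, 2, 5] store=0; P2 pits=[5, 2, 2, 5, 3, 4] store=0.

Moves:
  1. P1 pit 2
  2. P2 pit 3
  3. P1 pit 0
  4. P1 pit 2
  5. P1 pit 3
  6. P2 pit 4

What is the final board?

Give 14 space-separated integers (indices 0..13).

Answer: 1 6 0 0 4 6 1 6 3 3 0 0 6 2

Derivation:
Move 1: P1 pit2 -> P1=[2,3,0,4,3,5](0) P2=[5,2,2,5,3,4](0)
Move 2: P2 pit3 -> P1=[3,4,0,4,3,5](0) P2=[5,2,2,0,4,5](1)
Move 3: P1 pit0 -> P1=[0,5,1,5,3,5](0) P2=[5,2,2,0,4,5](1)
Move 4: P1 pit2 -> P1=[0,5,0,6,3,5](0) P2=[5,2,2,0,4,5](1)
Move 5: P1 pit3 -> P1=[0,5,0,0,4,6](1) P2=[6,3,3,0,4,5](1)
Move 6: P2 pit4 -> P1=[1,6,0,0,4,6](1) P2=[6,3,3,0,0,6](2)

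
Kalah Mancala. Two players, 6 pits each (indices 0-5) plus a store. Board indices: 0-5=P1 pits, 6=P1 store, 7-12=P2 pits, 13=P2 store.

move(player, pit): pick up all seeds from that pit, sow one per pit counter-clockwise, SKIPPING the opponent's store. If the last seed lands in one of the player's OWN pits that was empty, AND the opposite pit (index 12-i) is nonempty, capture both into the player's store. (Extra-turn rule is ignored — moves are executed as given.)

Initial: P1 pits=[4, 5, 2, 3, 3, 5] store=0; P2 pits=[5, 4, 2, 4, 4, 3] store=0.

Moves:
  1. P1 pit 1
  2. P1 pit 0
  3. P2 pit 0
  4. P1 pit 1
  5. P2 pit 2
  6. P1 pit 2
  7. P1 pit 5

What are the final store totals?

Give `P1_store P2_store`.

Move 1: P1 pit1 -> P1=[4,0,3,4,4,6](1) P2=[5,4,2,4,4,3](0)
Move 2: P1 pit0 -> P1=[0,1,4,5,5,6](1) P2=[5,4,2,4,4,3](0)
Move 3: P2 pit0 -> P1=[0,1,4,5,5,6](1) P2=[0,5,3,5,5,4](0)
Move 4: P1 pit1 -> P1=[0,0,5,5,5,6](1) P2=[0,5,3,5,5,4](0)
Move 5: P2 pit2 -> P1=[0,0,5,5,5,6](1) P2=[0,5,0,6,6,5](0)
Move 6: P1 pit2 -> P1=[0,0,0,6,6,7](2) P2=[1,5,0,6,6,5](0)
Move 7: P1 pit5 -> P1=[0,0,0,6,6,0](3) P2=[2,6,1,7,7,6](0)

Answer: 3 0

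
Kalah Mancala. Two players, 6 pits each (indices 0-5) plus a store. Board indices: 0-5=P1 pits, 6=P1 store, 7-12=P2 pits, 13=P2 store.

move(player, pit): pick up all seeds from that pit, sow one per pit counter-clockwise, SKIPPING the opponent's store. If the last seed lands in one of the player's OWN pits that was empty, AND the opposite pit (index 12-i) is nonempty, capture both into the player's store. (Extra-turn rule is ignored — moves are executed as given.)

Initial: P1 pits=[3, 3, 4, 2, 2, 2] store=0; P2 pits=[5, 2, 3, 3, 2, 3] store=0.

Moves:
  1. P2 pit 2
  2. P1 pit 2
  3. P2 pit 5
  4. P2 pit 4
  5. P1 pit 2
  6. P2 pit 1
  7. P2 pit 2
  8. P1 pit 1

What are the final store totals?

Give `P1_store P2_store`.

Move 1: P2 pit2 -> P1=[3,3,4,2,2,2](0) P2=[5,2,0,4,3,4](0)
Move 2: P1 pit2 -> P1=[3,3,0,3,3,3](1) P2=[5,2,0,4,3,4](0)
Move 3: P2 pit5 -> P1=[4,4,1,3,3,3](1) P2=[5,2,0,4,3,0](1)
Move 4: P2 pit4 -> P1=[5,4,1,3,3,3](1) P2=[5,2,0,4,0,1](2)
Move 5: P1 pit2 -> P1=[5,4,0,4,3,3](1) P2=[5,2,0,4,0,1](2)
Move 6: P2 pit1 -> P1=[5,4,0,4,3,3](1) P2=[5,0,1,5,0,1](2)
Move 7: P2 pit2 -> P1=[5,4,0,4,3,3](1) P2=[5,0,0,6,0,1](2)
Move 8: P1 pit1 -> P1=[5,0,1,5,4,4](1) P2=[5,0,0,6,0,1](2)

Answer: 1 2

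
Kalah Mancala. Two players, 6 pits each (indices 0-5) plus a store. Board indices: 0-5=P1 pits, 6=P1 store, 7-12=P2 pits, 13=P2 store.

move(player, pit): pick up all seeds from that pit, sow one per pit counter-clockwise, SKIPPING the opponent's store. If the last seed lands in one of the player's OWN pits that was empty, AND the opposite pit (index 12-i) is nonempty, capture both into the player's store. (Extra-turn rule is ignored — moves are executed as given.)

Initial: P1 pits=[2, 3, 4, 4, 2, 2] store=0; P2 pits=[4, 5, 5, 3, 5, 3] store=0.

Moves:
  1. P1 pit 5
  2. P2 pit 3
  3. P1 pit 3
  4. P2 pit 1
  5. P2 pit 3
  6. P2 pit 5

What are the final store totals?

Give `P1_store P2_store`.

Answer: 2 3

Derivation:
Move 1: P1 pit5 -> P1=[2,3,4,4,2,0](1) P2=[5,5,5,3,5,3](0)
Move 2: P2 pit3 -> P1=[2,3,4,4,2,0](1) P2=[5,5,5,0,6,4](1)
Move 3: P1 pit3 -> P1=[2,3,4,0,3,1](2) P2=[6,5,5,0,6,4](1)
Move 4: P2 pit1 -> P1=[2,3,4,0,3,1](2) P2=[6,0,6,1,7,5](2)
Move 5: P2 pit3 -> P1=[2,3,4,0,3,1](2) P2=[6,0,6,0,8,5](2)
Move 6: P2 pit5 -> P1=[3,4,5,1,3,1](2) P2=[6,0,6,0,8,0](3)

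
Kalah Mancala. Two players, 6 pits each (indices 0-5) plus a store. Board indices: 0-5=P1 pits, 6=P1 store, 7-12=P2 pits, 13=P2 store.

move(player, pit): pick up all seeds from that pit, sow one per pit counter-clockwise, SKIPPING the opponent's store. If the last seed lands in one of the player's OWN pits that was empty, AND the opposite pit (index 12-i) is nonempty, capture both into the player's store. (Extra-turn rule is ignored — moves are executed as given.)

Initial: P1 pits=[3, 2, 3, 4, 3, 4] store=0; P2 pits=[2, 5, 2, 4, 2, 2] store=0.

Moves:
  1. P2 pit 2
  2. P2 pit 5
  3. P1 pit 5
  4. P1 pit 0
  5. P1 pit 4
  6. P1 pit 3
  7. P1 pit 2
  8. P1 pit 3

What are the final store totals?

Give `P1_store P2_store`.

Move 1: P2 pit2 -> P1=[3,2,3,4,3,4](0) P2=[2,5,0,5,3,2](0)
Move 2: P2 pit5 -> P1=[4,2,3,4,3,4](0) P2=[2,5,0,5,3,0](1)
Move 3: P1 pit5 -> P1=[4,2,3,4,3,0](1) P2=[3,6,1,5,3,0](1)
Move 4: P1 pit0 -> P1=[0,3,4,5,4,0](1) P2=[3,6,1,5,3,0](1)
Move 5: P1 pit4 -> P1=[0,3,4,5,0,1](2) P2=[4,7,1,5,3,0](1)
Move 6: P1 pit3 -> P1=[0,3,4,0,1,2](3) P2=[5,8,1,5,3,0](1)
Move 7: P1 pit2 -> P1=[0,3,0,1,2,3](4) P2=[5,8,1,5,3,0](1)
Move 8: P1 pit3 -> P1=[0,3,0,0,3,3](4) P2=[5,8,1,5,3,0](1)

Answer: 4 1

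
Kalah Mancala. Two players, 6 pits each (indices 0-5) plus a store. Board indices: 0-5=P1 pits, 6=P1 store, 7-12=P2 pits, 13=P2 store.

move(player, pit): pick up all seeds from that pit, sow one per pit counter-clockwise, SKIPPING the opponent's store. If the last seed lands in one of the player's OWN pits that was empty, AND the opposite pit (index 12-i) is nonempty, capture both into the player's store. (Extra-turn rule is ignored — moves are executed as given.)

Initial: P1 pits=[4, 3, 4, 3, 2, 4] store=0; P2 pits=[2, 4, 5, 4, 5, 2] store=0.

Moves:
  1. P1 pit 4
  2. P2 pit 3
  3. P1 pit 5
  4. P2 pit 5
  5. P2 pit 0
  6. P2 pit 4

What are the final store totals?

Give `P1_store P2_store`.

Answer: 2 3

Derivation:
Move 1: P1 pit4 -> P1=[4,3,4,3,0,5](1) P2=[2,4,5,4,5,2](0)
Move 2: P2 pit3 -> P1=[5,3,4,3,0,5](1) P2=[2,4,5,0,6,3](1)
Move 3: P1 pit5 -> P1=[5,3,4,3,0,0](2) P2=[3,5,6,1,6,3](1)
Move 4: P2 pit5 -> P1=[6,4,4,3,0,0](2) P2=[3,5,6,1,6,0](2)
Move 5: P2 pit0 -> P1=[6,4,4,3,0,0](2) P2=[0,6,7,2,6,0](2)
Move 6: P2 pit4 -> P1=[7,5,5,4,0,0](2) P2=[0,6,7,2,0,1](3)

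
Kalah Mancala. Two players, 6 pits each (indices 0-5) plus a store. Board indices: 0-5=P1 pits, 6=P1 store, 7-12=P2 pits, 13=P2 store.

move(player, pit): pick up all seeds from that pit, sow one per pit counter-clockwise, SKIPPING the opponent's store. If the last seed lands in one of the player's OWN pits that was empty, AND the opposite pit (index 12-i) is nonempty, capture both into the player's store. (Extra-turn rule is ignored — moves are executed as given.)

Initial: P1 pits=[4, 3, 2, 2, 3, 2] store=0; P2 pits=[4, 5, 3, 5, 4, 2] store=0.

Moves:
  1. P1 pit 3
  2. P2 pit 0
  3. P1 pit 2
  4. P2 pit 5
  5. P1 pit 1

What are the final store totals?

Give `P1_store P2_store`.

Move 1: P1 pit3 -> P1=[4,3,2,0,4,3](0) P2=[4,5,3,5,4,2](0)
Move 2: P2 pit0 -> P1=[4,3,2,0,4,3](0) P2=[0,6,4,6,5,2](0)
Move 3: P1 pit2 -> P1=[4,3,0,1,5,3](0) P2=[0,6,4,6,5,2](0)
Move 4: P2 pit5 -> P1=[5,3,0,1,5,3](0) P2=[0,6,4,6,5,0](1)
Move 5: P1 pit1 -> P1=[5,0,1,2,6,3](0) P2=[0,6,4,6,5,0](1)

Answer: 0 1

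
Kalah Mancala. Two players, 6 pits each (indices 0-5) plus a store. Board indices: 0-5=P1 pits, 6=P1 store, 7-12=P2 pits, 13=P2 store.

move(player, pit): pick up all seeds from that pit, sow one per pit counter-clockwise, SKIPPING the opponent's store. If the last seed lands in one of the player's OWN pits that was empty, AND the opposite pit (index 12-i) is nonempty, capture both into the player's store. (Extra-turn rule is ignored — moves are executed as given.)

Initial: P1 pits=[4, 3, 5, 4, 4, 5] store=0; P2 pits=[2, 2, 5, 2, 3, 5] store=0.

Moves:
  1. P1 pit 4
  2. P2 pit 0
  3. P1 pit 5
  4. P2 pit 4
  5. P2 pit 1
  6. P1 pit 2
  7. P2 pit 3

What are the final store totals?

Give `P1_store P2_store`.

Move 1: P1 pit4 -> P1=[4,3,5,4,0,6](1) P2=[3,3,5,2,3,5](0)
Move 2: P2 pit0 -> P1=[4,3,5,4,0,6](1) P2=[0,4,6,3,3,5](0)
Move 3: P1 pit5 -> P1=[4,3,5,4,0,0](2) P2=[1,5,7,4,4,5](0)
Move 4: P2 pit4 -> P1=[5,4,5,4,0,0](2) P2=[1,5,7,4,0,6](1)
Move 5: P2 pit1 -> P1=[5,4,5,4,0,0](2) P2=[1,0,8,5,1,7](2)
Move 6: P1 pit2 -> P1=[5,4,0,5,1,1](3) P2=[2,0,8,5,1,7](2)
Move 7: P2 pit3 -> P1=[6,5,0,5,1,1](3) P2=[2,0,8,0,2,8](3)

Answer: 3 3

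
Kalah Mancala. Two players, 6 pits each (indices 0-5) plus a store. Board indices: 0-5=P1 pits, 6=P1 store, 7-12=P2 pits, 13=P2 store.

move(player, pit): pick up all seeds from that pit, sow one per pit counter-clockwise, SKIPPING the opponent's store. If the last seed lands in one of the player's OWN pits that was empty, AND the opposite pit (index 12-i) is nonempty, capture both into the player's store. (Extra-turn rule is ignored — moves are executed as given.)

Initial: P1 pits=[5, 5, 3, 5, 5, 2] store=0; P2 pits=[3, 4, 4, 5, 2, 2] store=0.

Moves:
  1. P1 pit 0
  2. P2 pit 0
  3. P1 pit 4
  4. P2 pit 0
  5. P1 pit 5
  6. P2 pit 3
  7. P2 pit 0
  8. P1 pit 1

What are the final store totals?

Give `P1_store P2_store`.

Move 1: P1 pit0 -> P1=[0,6,4,6,6,3](0) P2=[3,4,4,5,2,2](0)
Move 2: P2 pit0 -> P1=[0,6,4,6,6,3](0) P2=[0,5,5,6,2,2](0)
Move 3: P1 pit4 -> P1=[0,6,4,6,0,4](1) P2=[1,6,6,7,2,2](0)
Move 4: P2 pit0 -> P1=[0,6,4,6,0,4](1) P2=[0,7,6,7,2,2](0)
Move 5: P1 pit5 -> P1=[0,6,4,6,0,0](2) P2=[1,8,7,7,2,2](0)
Move 6: P2 pit3 -> P1=[1,7,5,7,0,0](2) P2=[1,8,7,0,3,3](1)
Move 7: P2 pit0 -> P1=[1,7,5,7,0,0](2) P2=[0,9,7,0,3,3](1)
Move 8: P1 pit1 -> P1=[1,0,6,8,1,1](3) P2=[1,10,7,0,3,3](1)

Answer: 3 1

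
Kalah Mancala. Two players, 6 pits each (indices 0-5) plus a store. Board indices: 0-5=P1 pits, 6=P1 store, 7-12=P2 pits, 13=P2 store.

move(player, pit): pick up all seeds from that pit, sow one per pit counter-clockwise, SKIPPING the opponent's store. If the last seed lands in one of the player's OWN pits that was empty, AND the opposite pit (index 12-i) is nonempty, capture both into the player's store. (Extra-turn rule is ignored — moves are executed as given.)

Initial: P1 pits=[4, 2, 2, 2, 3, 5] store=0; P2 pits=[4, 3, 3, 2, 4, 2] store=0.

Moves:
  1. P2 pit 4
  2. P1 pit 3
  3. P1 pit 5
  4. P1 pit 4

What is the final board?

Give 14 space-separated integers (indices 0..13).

Answer: 5 3 2 0 0 1 2 6 5 4 3 1 3 1

Derivation:
Move 1: P2 pit4 -> P1=[5,3,2,2,3,5](0) P2=[4,3,3,2,0,3](1)
Move 2: P1 pit3 -> P1=[5,3,2,0,4,6](0) P2=[4,3,3,2,0,3](1)
Move 3: P1 pit5 -> P1=[5,3,2,0,4,0](1) P2=[5,4,4,3,1,3](1)
Move 4: P1 pit4 -> P1=[5,3,2,0,0,1](2) P2=[6,5,4,3,1,3](1)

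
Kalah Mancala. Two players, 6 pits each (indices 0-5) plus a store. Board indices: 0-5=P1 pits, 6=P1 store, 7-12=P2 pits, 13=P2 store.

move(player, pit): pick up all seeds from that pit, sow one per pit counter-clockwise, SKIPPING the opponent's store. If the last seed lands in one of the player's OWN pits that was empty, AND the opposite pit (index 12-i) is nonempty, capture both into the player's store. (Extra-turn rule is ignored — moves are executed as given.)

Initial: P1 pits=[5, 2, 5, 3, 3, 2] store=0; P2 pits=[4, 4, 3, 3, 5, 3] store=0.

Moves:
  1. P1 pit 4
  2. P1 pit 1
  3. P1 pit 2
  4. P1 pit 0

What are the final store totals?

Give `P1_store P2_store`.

Answer: 2 0

Derivation:
Move 1: P1 pit4 -> P1=[5,2,5,3,0,3](1) P2=[5,4,3,3,5,3](0)
Move 2: P1 pit1 -> P1=[5,0,6,4,0,3](1) P2=[5,4,3,3,5,3](0)
Move 3: P1 pit2 -> P1=[5,0,0,5,1,4](2) P2=[6,5,3,3,5,3](0)
Move 4: P1 pit0 -> P1=[0,1,1,6,2,5](2) P2=[6,5,3,3,5,3](0)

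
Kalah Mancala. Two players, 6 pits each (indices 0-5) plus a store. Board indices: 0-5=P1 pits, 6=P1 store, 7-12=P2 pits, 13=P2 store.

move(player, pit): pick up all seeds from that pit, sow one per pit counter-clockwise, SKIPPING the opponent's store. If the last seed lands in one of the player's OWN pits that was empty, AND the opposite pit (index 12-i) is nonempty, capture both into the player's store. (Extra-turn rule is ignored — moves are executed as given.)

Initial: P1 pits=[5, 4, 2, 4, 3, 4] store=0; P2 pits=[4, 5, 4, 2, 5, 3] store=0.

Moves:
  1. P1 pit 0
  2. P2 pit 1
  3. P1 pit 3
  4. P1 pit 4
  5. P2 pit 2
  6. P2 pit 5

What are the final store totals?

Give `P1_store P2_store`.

Answer: 2 3

Derivation:
Move 1: P1 pit0 -> P1=[0,5,3,5,4,5](0) P2=[4,5,4,2,5,3](0)
Move 2: P2 pit1 -> P1=[0,5,3,5,4,5](0) P2=[4,0,5,3,6,4](1)
Move 3: P1 pit3 -> P1=[0,5,3,0,5,6](1) P2=[5,1,5,3,6,4](1)
Move 4: P1 pit4 -> P1=[0,5,3,0,0,7](2) P2=[6,2,6,3,6,4](1)
Move 5: P2 pit2 -> P1=[1,6,3,0,0,7](2) P2=[6,2,0,4,7,5](2)
Move 6: P2 pit5 -> P1=[2,7,4,1,0,7](2) P2=[6,2,0,4,7,0](3)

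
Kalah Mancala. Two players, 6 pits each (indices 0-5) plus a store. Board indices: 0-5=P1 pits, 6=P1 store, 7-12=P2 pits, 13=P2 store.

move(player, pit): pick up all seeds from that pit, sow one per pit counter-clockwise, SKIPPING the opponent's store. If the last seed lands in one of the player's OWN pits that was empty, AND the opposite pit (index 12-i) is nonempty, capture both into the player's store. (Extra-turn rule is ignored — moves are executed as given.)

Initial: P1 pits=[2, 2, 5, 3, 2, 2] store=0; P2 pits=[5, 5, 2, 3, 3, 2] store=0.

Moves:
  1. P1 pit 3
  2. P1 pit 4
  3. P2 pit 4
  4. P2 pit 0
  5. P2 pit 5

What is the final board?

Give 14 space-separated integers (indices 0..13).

Answer: 4 3 6 0 0 4 2 0 6 3 4 1 0 3

Derivation:
Move 1: P1 pit3 -> P1=[2,2,5,0,3,3](1) P2=[5,5,2,3,3,2](0)
Move 2: P1 pit4 -> P1=[2,2,5,0,0,4](2) P2=[6,5,2,3,3,2](0)
Move 3: P2 pit4 -> P1=[3,2,5,0,0,4](2) P2=[6,5,2,3,0,3](1)
Move 4: P2 pit0 -> P1=[3,2,5,0,0,4](2) P2=[0,6,3,4,1,4](2)
Move 5: P2 pit5 -> P1=[4,3,6,0,0,4](2) P2=[0,6,3,4,1,0](3)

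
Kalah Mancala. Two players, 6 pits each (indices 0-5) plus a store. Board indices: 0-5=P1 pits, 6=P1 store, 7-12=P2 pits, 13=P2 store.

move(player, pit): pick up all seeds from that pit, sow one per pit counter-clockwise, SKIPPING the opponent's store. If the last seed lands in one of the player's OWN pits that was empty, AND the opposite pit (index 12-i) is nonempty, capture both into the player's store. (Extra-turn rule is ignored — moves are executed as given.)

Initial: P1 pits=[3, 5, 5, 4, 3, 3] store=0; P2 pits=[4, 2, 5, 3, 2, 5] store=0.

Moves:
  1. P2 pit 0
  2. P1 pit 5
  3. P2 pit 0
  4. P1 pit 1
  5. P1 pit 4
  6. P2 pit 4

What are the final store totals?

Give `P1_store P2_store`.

Move 1: P2 pit0 -> P1=[3,5,5,4,3,3](0) P2=[0,3,6,4,3,5](0)
Move 2: P1 pit5 -> P1=[3,5,5,4,3,0](1) P2=[1,4,6,4,3,5](0)
Move 3: P2 pit0 -> P1=[3,5,5,4,3,0](1) P2=[0,5,6,4,3,5](0)
Move 4: P1 pit1 -> P1=[3,0,6,5,4,1](2) P2=[0,5,6,4,3,5](0)
Move 5: P1 pit4 -> P1=[3,0,6,5,0,2](3) P2=[1,6,6,4,3,5](0)
Move 6: P2 pit4 -> P1=[4,0,6,5,0,2](3) P2=[1,6,6,4,0,6](1)

Answer: 3 1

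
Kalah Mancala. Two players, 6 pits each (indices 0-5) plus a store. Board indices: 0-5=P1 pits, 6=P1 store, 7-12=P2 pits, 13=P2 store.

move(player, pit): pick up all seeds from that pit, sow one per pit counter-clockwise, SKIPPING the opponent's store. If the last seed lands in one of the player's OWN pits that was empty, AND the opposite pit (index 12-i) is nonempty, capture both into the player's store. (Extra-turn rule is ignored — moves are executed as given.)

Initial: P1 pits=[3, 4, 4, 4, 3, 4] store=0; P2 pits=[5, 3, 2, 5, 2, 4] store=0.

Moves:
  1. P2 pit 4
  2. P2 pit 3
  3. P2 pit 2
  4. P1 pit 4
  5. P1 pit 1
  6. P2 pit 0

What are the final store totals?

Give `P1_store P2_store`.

Answer: 2 3

Derivation:
Move 1: P2 pit4 -> P1=[3,4,4,4,3,4](0) P2=[5,3,2,5,0,5](1)
Move 2: P2 pit3 -> P1=[4,5,4,4,3,4](0) P2=[5,3,2,0,1,6](2)
Move 3: P2 pit2 -> P1=[4,5,4,4,3,4](0) P2=[5,3,0,1,2,6](2)
Move 4: P1 pit4 -> P1=[4,5,4,4,0,5](1) P2=[6,3,0,1,2,6](2)
Move 5: P1 pit1 -> P1=[4,0,5,5,1,6](2) P2=[6,3,0,1,2,6](2)
Move 6: P2 pit0 -> P1=[4,0,5,5,1,6](2) P2=[0,4,1,2,3,7](3)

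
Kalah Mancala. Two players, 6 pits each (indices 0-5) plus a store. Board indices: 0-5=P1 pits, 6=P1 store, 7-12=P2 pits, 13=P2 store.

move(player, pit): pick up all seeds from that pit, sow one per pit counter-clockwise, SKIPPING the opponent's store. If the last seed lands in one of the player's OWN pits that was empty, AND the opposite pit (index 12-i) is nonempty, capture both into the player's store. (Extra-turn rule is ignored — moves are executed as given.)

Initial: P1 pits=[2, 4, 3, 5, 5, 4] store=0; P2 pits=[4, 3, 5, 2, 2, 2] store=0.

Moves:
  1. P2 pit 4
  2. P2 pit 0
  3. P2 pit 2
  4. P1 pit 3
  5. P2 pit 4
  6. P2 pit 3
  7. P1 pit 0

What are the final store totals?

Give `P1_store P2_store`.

Answer: 1 8

Derivation:
Move 1: P2 pit4 -> P1=[2,4,3,5,5,4](0) P2=[4,3,5,2,0,3](1)
Move 2: P2 pit0 -> P1=[2,0,3,5,5,4](0) P2=[0,4,6,3,0,3](6)
Move 3: P2 pit2 -> P1=[3,1,3,5,5,4](0) P2=[0,4,0,4,1,4](7)
Move 4: P1 pit3 -> P1=[3,1,3,0,6,5](1) P2=[1,5,0,4,1,4](7)
Move 5: P2 pit4 -> P1=[3,1,3,0,6,5](1) P2=[1,5,0,4,0,5](7)
Move 6: P2 pit3 -> P1=[4,1,3,0,6,5](1) P2=[1,5,0,0,1,6](8)
Move 7: P1 pit0 -> P1=[0,2,4,1,7,5](1) P2=[1,5,0,0,1,6](8)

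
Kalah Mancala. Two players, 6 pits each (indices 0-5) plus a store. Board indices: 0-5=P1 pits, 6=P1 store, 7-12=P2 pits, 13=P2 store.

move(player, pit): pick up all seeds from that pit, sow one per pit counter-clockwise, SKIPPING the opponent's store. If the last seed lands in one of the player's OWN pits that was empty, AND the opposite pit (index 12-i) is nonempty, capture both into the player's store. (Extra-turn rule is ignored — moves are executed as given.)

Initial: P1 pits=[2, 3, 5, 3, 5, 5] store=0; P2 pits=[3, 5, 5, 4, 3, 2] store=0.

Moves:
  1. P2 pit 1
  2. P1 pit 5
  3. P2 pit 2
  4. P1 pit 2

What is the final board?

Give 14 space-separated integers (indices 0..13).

Move 1: P2 pit1 -> P1=[2,3,5,3,5,5](0) P2=[3,0,6,5,4,3](1)
Move 2: P1 pit5 -> P1=[2,3,5,3,5,0](1) P2=[4,1,7,6,4,3](1)
Move 3: P2 pit2 -> P1=[3,4,6,3,5,0](1) P2=[4,1,0,7,5,4](2)
Move 4: P1 pit2 -> P1=[3,4,0,4,6,1](2) P2=[5,2,0,7,5,4](2)

Answer: 3 4 0 4 6 1 2 5 2 0 7 5 4 2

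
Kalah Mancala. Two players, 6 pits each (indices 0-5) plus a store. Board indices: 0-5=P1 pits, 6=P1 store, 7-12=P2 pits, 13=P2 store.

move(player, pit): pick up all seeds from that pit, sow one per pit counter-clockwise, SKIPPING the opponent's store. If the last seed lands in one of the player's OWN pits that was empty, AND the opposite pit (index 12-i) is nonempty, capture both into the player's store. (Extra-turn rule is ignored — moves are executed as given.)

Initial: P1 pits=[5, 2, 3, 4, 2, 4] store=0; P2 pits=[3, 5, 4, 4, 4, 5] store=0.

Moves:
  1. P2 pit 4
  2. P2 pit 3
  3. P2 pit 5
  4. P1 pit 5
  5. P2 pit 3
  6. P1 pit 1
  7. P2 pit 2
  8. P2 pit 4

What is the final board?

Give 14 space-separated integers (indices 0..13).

Answer: 10 0 5 6 4 0 6 0 6 0 1 0 2 5

Derivation:
Move 1: P2 pit4 -> P1=[6,3,3,4,2,4](0) P2=[3,5,4,4,0,6](1)
Move 2: P2 pit3 -> P1=[7,3,3,4,2,4](0) P2=[3,5,4,0,1,7](2)
Move 3: P2 pit5 -> P1=[8,4,4,5,3,5](0) P2=[3,5,4,0,1,0](3)
Move 4: P1 pit5 -> P1=[8,4,4,5,3,0](1) P2=[4,6,5,1,1,0](3)
Move 5: P2 pit3 -> P1=[8,4,4,5,3,0](1) P2=[4,6,5,0,2,0](3)
Move 6: P1 pit1 -> P1=[8,0,5,6,4,0](6) P2=[0,6,5,0,2,0](3)
Move 7: P2 pit2 -> P1=[9,0,5,6,4,0](6) P2=[0,6,0,1,3,1](4)
Move 8: P2 pit4 -> P1=[10,0,5,6,4,0](6) P2=[0,6,0,1,0,2](5)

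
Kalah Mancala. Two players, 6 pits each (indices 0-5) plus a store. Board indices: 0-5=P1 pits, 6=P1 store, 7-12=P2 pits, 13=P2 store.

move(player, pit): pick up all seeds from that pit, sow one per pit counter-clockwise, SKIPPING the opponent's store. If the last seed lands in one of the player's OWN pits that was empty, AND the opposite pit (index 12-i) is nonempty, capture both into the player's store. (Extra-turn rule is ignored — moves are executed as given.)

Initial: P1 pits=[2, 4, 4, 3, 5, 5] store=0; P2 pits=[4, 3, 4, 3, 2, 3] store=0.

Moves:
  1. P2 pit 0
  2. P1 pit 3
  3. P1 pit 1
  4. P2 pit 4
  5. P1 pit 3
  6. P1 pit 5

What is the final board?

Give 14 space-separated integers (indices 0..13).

Answer: 3 0 5 0 8 0 2 1 5 6 5 1 5 1

Derivation:
Move 1: P2 pit0 -> P1=[2,4,4,3,5,5](0) P2=[0,4,5,4,3,3](0)
Move 2: P1 pit3 -> P1=[2,4,4,0,6,6](1) P2=[0,4,5,4,3,3](0)
Move 3: P1 pit1 -> P1=[2,0,5,1,7,7](1) P2=[0,4,5,4,3,3](0)
Move 4: P2 pit4 -> P1=[3,0,5,1,7,7](1) P2=[0,4,5,4,0,4](1)
Move 5: P1 pit3 -> P1=[3,0,5,0,8,7](1) P2=[0,4,5,4,0,4](1)
Move 6: P1 pit5 -> P1=[3,0,5,0,8,0](2) P2=[1,5,6,5,1,5](1)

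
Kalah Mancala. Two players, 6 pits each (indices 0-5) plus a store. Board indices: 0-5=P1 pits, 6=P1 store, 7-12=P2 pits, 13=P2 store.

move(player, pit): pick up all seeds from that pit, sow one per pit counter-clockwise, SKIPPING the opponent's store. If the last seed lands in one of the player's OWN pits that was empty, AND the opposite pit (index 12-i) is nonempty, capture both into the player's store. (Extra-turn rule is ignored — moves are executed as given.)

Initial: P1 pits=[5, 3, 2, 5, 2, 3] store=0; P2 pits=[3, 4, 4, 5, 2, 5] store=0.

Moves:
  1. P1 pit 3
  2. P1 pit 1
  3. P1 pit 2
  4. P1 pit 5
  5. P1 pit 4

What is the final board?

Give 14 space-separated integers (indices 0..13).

Answer: 5 0 0 2 0 1 3 6 7 6 6 2 5 0

Derivation:
Move 1: P1 pit3 -> P1=[5,3,2,0,3,4](1) P2=[4,5,4,5,2,5](0)
Move 2: P1 pit1 -> P1=[5,0,3,1,4,4](1) P2=[4,5,4,5,2,5](0)
Move 3: P1 pit2 -> P1=[5,0,0,2,5,5](1) P2=[4,5,4,5,2,5](0)
Move 4: P1 pit5 -> P1=[5,0,0,2,5,0](2) P2=[5,6,5,6,2,5](0)
Move 5: P1 pit4 -> P1=[5,0,0,2,0,1](3) P2=[6,7,6,6,2,5](0)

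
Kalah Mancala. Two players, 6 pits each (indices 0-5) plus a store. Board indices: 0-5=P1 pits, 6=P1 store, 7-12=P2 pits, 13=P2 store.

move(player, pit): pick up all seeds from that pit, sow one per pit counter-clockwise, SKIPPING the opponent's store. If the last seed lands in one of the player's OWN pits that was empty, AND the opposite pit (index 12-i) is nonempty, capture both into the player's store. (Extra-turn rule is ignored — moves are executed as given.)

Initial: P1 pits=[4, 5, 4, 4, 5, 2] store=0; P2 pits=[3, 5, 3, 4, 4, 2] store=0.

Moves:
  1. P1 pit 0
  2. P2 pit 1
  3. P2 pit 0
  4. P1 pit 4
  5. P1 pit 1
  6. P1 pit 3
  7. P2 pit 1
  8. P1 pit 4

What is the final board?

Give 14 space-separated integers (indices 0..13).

Answer: 0 0 6 0 0 6 4 3 0 8 8 6 3 1

Derivation:
Move 1: P1 pit0 -> P1=[0,6,5,5,6,2](0) P2=[3,5,3,4,4,2](0)
Move 2: P2 pit1 -> P1=[0,6,5,5,6,2](0) P2=[3,0,4,5,5,3](1)
Move 3: P2 pit0 -> P1=[0,6,5,5,6,2](0) P2=[0,1,5,6,5,3](1)
Move 4: P1 pit4 -> P1=[0,6,5,5,0,3](1) P2=[1,2,6,7,5,3](1)
Move 5: P1 pit1 -> P1=[0,0,6,6,1,4](2) P2=[2,2,6,7,5,3](1)
Move 6: P1 pit3 -> P1=[0,0,6,0,2,5](3) P2=[3,3,7,7,5,3](1)
Move 7: P2 pit1 -> P1=[0,0,6,0,2,5](3) P2=[3,0,8,8,6,3](1)
Move 8: P1 pit4 -> P1=[0,0,6,0,0,6](4) P2=[3,0,8,8,6,3](1)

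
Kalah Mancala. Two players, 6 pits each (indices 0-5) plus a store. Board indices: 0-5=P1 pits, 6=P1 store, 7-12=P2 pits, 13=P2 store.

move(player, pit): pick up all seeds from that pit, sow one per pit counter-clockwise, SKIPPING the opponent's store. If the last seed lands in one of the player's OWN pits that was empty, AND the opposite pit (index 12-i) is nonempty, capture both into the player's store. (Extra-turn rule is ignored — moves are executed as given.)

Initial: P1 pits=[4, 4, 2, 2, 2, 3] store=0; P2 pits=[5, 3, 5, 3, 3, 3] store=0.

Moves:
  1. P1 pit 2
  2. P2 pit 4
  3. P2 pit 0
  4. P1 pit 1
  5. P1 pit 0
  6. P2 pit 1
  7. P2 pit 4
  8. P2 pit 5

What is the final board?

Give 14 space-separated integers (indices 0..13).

Answer: 1 2 3 6 6 6 0 0 0 7 5 0 0 3

Derivation:
Move 1: P1 pit2 -> P1=[4,4,0,3,3,3](0) P2=[5,3,5,3,3,3](0)
Move 2: P2 pit4 -> P1=[5,4,0,3,3,3](0) P2=[5,3,5,3,0,4](1)
Move 3: P2 pit0 -> P1=[5,4,0,3,3,3](0) P2=[0,4,6,4,1,5](1)
Move 4: P1 pit1 -> P1=[5,0,1,4,4,4](0) P2=[0,4,6,4,1,5](1)
Move 5: P1 pit0 -> P1=[0,1,2,5,5,5](0) P2=[0,4,6,4,1,5](1)
Move 6: P2 pit1 -> P1=[0,1,2,5,5,5](0) P2=[0,0,7,5,2,6](1)
Move 7: P2 pit4 -> P1=[0,1,2,5,5,5](0) P2=[0,0,7,5,0,7](2)
Move 8: P2 pit5 -> P1=[1,2,3,6,6,6](0) P2=[0,0,7,5,0,0](3)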